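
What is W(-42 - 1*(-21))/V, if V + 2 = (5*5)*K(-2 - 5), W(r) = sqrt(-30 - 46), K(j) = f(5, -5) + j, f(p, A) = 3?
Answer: -I*sqrt(19)/51 ≈ -0.085469*I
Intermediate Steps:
K(j) = 3 + j
W(r) = 2*I*sqrt(19) (W(r) = sqrt(-76) = 2*I*sqrt(19))
V = -102 (V = -2 + (5*5)*(3 + (-2 - 5)) = -2 + 25*(3 - 7) = -2 + 25*(-4) = -2 - 100 = -102)
W(-42 - 1*(-21))/V = (2*I*sqrt(19))/(-102) = (2*I*sqrt(19))*(-1/102) = -I*sqrt(19)/51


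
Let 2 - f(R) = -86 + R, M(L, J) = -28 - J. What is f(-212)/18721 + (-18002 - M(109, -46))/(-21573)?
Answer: 20224960/23756949 ≈ 0.85133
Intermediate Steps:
f(R) = 88 - R (f(R) = 2 - (-86 + R) = 2 + (86 - R) = 88 - R)
f(-212)/18721 + (-18002 - M(109, -46))/(-21573) = (88 - 1*(-212))/18721 + (-18002 - (-28 - 1*(-46)))/(-21573) = (88 + 212)*(1/18721) + (-18002 - (-28 + 46))*(-1/21573) = 300*(1/18721) + (-18002 - 1*18)*(-1/21573) = 300/18721 + (-18002 - 18)*(-1/21573) = 300/18721 - 18020*(-1/21573) = 300/18721 + 1060/1269 = 20224960/23756949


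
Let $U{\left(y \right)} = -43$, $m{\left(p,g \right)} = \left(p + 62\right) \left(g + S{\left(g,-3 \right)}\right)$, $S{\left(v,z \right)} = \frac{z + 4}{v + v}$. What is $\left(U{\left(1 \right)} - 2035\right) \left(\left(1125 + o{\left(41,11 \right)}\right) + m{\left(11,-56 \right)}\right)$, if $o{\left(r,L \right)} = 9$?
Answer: $\frac{343826919}{56} \approx 6.1398 \cdot 10^{6}$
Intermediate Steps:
$S{\left(v,z \right)} = \frac{4 + z}{2 v}$
$m{\left(p,g \right)} = \left(62 + p\right) \left(g + \frac{1}{2 g}\right)$ ($m{\left(p,g \right)} = \left(p + 62\right) \left(g + \frac{4 - 3}{2 g}\right) = \left(62 + p\right) \left(g + \frac{1}{2} \frac{1}{g} 1\right) = \left(62 + p\right) \left(g + \frac{1}{2 g}\right)$)
$\left(U{\left(1 \right)} - 2035\right) \left(\left(1125 + o{\left(41,11 \right)}\right) + m{\left(11,-56 \right)}\right) = \left(-43 - 2035\right) \left(\left(1125 + 9\right) + \frac{62 + 11 + 2 \left(-56\right)^{2} \left(62 + 11\right)}{2 \left(-56\right)}\right) = - 2078 \left(1134 + \frac{1}{2} \left(- \frac{1}{56}\right) \left(62 + 11 + 2 \cdot 3136 \cdot 73\right)\right) = - 2078 \left(1134 + \frac{1}{2} \left(- \frac{1}{56}\right) \left(62 + 11 + 457856\right)\right) = - 2078 \left(1134 + \frac{1}{2} \left(- \frac{1}{56}\right) 457929\right) = - 2078 \left(1134 - \frac{457929}{112}\right) = \left(-2078\right) \left(- \frac{330921}{112}\right) = \frac{343826919}{56}$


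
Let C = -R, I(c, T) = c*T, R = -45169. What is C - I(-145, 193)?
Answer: 73154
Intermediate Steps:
I(c, T) = T*c
C = 45169 (C = -1*(-45169) = 45169)
C - I(-145, 193) = 45169 - 193*(-145) = 45169 - 1*(-27985) = 45169 + 27985 = 73154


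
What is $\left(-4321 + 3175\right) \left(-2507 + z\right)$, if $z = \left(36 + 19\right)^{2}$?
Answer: $-593628$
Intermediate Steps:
$z = 3025$ ($z = 55^{2} = 3025$)
$\left(-4321 + 3175\right) \left(-2507 + z\right) = \left(-4321 + 3175\right) \left(-2507 + 3025\right) = \left(-1146\right) 518 = -593628$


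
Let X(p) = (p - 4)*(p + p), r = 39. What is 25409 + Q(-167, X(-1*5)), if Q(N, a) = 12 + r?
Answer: 25460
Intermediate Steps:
X(p) = 2*p*(-4 + p) (X(p) = (-4 + p)*(2*p) = 2*p*(-4 + p))
Q(N, a) = 51 (Q(N, a) = 12 + 39 = 51)
25409 + Q(-167, X(-1*5)) = 25409 + 51 = 25460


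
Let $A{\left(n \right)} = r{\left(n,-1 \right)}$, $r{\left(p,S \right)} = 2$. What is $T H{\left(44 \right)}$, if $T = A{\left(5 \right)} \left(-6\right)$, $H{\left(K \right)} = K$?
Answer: $-528$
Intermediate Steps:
$A{\left(n \right)} = 2$
$T = -12$ ($T = 2 \left(-6\right) = -12$)
$T H{\left(44 \right)} = \left(-12\right) 44 = -528$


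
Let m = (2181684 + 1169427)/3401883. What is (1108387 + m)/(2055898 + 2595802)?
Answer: 314217186986/1318711595925 ≈ 0.23828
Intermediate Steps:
m = 1117037/1133961 (m = 3351111*(1/3401883) = 1117037/1133961 ≈ 0.98507)
(1108387 + m)/(2055898 + 2595802) = (1108387 + 1117037/1133961)/(2055898 + 2595802) = (1256868747944/1133961)/4651700 = (1256868747944/1133961)*(1/4651700) = 314217186986/1318711595925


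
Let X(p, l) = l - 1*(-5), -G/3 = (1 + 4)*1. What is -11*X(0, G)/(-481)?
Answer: -110/481 ≈ -0.22869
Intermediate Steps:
G = -15 (G = -3*(1 + 4) = -15 ≈ -15.000)
X(p, l) = 5 + l (X(p, l) = l + 5 = 5 + l)
-11*X(0, G)/(-481) = -11*(5 - 15)/(-481) = -(-110)*(-1)/481 = -11*10/481 = -110/481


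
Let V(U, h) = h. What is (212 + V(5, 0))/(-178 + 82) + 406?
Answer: 9691/24 ≈ 403.79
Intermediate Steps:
(212 + V(5, 0))/(-178 + 82) + 406 = (212 + 0)/(-178 + 82) + 406 = 212/(-96) + 406 = 212*(-1/96) + 406 = -53/24 + 406 = 9691/24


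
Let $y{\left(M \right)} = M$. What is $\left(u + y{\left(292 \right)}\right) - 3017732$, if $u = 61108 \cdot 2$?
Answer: $-2895224$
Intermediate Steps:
$u = 122216$
$\left(u + y{\left(292 \right)}\right) - 3017732 = \left(122216 + 292\right) - 3017732 = 122508 - 3017732 = -2895224$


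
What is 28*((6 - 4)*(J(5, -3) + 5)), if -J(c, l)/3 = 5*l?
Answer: 2800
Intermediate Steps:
J(c, l) = -15*l
28*((6 - 4)*(J(5, -3) + 5)) = 28*((6 - 4)*(-15*(-3) + 5)) = 28*(2*(45 + 5)) = 28*(2*50) = 28*100 = 2800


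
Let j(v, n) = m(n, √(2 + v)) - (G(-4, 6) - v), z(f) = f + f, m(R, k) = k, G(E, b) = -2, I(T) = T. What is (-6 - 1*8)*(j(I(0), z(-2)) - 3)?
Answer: 14 - 14*√2 ≈ -5.7990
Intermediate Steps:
z(f) = 2*f
j(v, n) = 2 + v + √(2 + v) (j(v, n) = √(2 + v) - (-2 - v) = √(2 + v) + (2 + v) = 2 + v + √(2 + v))
(-6 - 1*8)*(j(I(0), z(-2)) - 3) = (-6 - 1*8)*((2 + 0 + √(2 + 0)) - 3) = (-6 - 8)*((2 + 0 + √2) - 3) = -14*((2 + √2) - 3) = -14*(-1 + √2) = 14 - 14*√2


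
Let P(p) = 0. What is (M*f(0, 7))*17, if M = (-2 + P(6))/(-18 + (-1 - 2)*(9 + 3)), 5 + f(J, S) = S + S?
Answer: 17/3 ≈ 5.6667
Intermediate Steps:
f(J, S) = -5 + 2*S (f(J, S) = -5 + (S + S) = -5 + 2*S)
M = 1/27 (M = (-2 + 0)/(-18 + (-1 - 2)*(9 + 3)) = -2/(-18 - 3*12) = -2/(-18 - 36) = -2/(-54) = -2*(-1/54) = 1/27 ≈ 0.037037)
(M*f(0, 7))*17 = ((-5 + 2*7)/27)*17 = ((-5 + 14)/27)*17 = ((1/27)*9)*17 = (⅓)*17 = 17/3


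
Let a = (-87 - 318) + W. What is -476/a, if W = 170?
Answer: 476/235 ≈ 2.0255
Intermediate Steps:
a = -235 (a = (-87 - 318) + 170 = -405 + 170 = -235)
-476/a = -476/(-235) = -476*(-1/235) = 476/235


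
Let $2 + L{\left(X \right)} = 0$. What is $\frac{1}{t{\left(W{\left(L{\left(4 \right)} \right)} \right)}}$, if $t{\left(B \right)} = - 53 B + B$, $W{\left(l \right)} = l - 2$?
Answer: $\frac{1}{208} \approx 0.0048077$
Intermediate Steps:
$L{\left(X \right)} = -2$ ($L{\left(X \right)} = -2 + 0 = -2$)
$W{\left(l \right)} = -2 + l$ ($W{\left(l \right)} = l - 2 = -2 + l$)
$t{\left(B \right)} = - 52 B$
$\frac{1}{t{\left(W{\left(L{\left(4 \right)} \right)} \right)}} = \frac{1}{\left(-52\right) \left(-2 - 2\right)} = \frac{1}{\left(-52\right) \left(-4\right)} = \frac{1}{208}$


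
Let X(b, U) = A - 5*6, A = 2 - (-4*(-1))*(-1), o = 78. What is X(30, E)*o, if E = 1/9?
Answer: -1872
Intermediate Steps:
E = 1/9 ≈ 0.11111
A = 6 (A = 2 - 4*(-1) = 2 - 1*(-4) = 2 + 4 = 6)
X(b, U) = -24 (X(b, U) = 6 - 5*6 = 6 - 30 = -24)
X(30, E)*o = -24*78 = -1872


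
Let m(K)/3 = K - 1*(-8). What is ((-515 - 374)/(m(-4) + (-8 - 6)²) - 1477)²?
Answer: 94928691025/43264 ≈ 2.1942e+6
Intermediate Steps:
m(K) = 24 + 3*K (m(K) = 3*(K - 1*(-8)) = 3*(K + 8) = 3*(8 + K) = 24 + 3*K)
((-515 - 374)/(m(-4) + (-8 - 6)²) - 1477)² = ((-515 - 374)/((24 + 3*(-4)) + (-8 - 6)²) - 1477)² = (-889/((24 - 12) + (-14)²) - 1477)² = (-889/(12 + 196) - 1477)² = (-889/208 - 1477)² = (-308105/208)² = 94928691025/43264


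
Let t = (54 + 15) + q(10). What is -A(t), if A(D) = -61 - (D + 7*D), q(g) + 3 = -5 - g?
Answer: 469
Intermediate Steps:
q(g) = -8 - g (q(g) = -3 + (-5 - g) = -8 - g)
t = 51 (t = (54 + 15) + (-8 - 1*10) = 69 + (-8 - 10) = 69 - 18 = 51)
A(D) = -61 - 8*D
-A(t) = -(-61 - 8*51) = -(-61 - 408) = -1*(-469) = 469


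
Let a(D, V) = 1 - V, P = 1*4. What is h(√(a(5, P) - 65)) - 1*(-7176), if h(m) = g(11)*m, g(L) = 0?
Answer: 7176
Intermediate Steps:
P = 4
h(m) = 0 (h(m) = 0*m = 0)
h(√(a(5, P) - 65)) - 1*(-7176) = 0 - 1*(-7176) = 0 + 7176 = 7176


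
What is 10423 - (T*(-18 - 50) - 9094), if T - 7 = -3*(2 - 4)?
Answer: 20401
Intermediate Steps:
T = 13 (T = 7 - 3*(2 - 4) = 7 - 3*(-2) = 7 + 6 = 13)
10423 - (T*(-18 - 50) - 9094) = 10423 - (13*(-18 - 50) - 9094) = 10423 - (13*(-68) - 9094) = 10423 - (-884 - 9094) = 10423 - 1*(-9978) = 10423 + 9978 = 20401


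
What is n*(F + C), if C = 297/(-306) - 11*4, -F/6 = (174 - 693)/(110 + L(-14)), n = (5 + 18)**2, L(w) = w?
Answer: -1803361/272 ≈ -6630.0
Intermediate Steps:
n = 529 (n = 23**2 = 529)
F = 519/16 (F = -6*(174 - 693)/(110 - 14) = -(-3114)/96 = -6*(-173/32) = 519/16 ≈ 32.438)
C = -1529/34 (C = 297*(-1/306) - 1*44 = -33/34 - 44 = -1529/34 ≈ -44.971)
n*(F + C) = 529*(519/16 - 1529/34) = 529*(-3409/272) = -1803361/272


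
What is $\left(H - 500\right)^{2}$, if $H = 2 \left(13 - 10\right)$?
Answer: $244036$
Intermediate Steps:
$H = 6$ ($H = 2 \cdot 3 = 6$)
$\left(H - 500\right)^{2} = \left(6 - 500\right)^{2} = \left(-494\right)^{2} = 244036$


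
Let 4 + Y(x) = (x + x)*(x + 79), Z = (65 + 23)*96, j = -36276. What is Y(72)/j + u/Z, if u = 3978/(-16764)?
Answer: -42764062489/71354021376 ≈ -0.59932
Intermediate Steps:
Z = 8448 (Z = 88*96 = 8448)
u = -663/2794 (u = 3978*(-1/16764) = -663/2794 ≈ -0.23729)
Y(x) = -4 + 2*x*(79 + x) (Y(x) = -4 + (x + x)*(x + 79) = -4 + (2*x)*(79 + x) = -4 + 2*x*(79 + x))
Y(72)/j + u/Z = (-4 + 2*72² + 158*72)/(-36276) - 663/2794/8448 = (-4 + 2*5184 + 11376)*(-1/36276) - 663/2794*1/8448 = (-4 + 10368 + 11376)*(-1/36276) - 221/7867904 = 21740*(-1/36276) - 221/7867904 = -5435/9069 - 221/7867904 = -42764062489/71354021376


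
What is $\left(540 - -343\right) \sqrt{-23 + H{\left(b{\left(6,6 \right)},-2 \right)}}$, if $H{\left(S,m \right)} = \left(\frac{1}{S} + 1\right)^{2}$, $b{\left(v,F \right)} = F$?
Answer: $\frac{883 i \sqrt{779}}{6} \approx 4107.5 i$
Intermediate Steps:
$H{\left(S,m \right)} = \left(1 + \frac{1}{S}\right)^{2}$
$\left(540 - -343\right) \sqrt{-23 + H{\left(b{\left(6,6 \right)},-2 \right)}} = \left(540 - -343\right) \sqrt{-23 + \frac{\left(1 + 6\right)^{2}}{36}} = \left(540 + 343\right) \sqrt{-23 + \frac{7^{2}}{36}} = 883 \sqrt{-23 + \frac{1}{36} \cdot 49} = 883 \sqrt{-23 + \frac{49}{36}} = 883 \sqrt{- \frac{779}{36}} = 883 \frac{i \sqrt{779}}{6} = \frac{883 i \sqrt{779}}{6}$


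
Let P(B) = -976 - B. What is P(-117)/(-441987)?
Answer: 859/441987 ≈ 0.0019435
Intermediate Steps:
P(-117)/(-441987) = (-976 - 1*(-117))/(-441987) = (-976 + 117)*(-1/441987) = -859*(-1/441987) = 859/441987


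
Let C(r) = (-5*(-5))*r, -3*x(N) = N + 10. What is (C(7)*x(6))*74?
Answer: -207200/3 ≈ -69067.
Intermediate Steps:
x(N) = -10/3 - N/3 (x(N) = -(N + 10)/3 = -(10 + N)/3 = -10/3 - N/3)
C(r) = 25*r
(C(7)*x(6))*74 = ((25*7)*(-10/3 - 1/3*6))*74 = (175*(-10/3 - 2))*74 = (175*(-16/3))*74 = -2800/3*74 = -207200/3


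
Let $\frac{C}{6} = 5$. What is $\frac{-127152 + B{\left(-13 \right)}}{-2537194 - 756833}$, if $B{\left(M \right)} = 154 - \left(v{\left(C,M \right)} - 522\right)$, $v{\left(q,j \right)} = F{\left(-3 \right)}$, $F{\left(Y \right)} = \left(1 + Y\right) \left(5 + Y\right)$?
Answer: $\frac{126472}{3294027} \approx 0.038394$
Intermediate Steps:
$C = 30$ ($C = 6 \cdot 5 = 30$)
$v{\left(q,j \right)} = -4$ ($v{\left(q,j \right)} = 5 + \left(-3\right)^{2} + 6 \left(-3\right) = 5 + 9 - 18 = -4$)
$B{\left(M \right)} = 680$ ($B{\left(M \right)} = 154 - \left(-4 - 522\right) = 154 - -526 = 154 + 526 = 680$)
$\frac{-127152 + B{\left(-13 \right)}}{-2537194 - 756833} = \frac{-127152 + 680}{-2537194 - 756833} = - \frac{126472}{-3294027} = \left(-126472\right) \left(- \frac{1}{3294027}\right) = \frac{126472}{3294027}$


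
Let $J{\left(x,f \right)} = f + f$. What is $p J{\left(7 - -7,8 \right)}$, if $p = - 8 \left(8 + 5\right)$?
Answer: $-1664$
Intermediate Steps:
$J{\left(x,f \right)} = 2 f$
$p = -104$ ($p = \left(-8\right) 13 = -104$)
$p J{\left(7 - -7,8 \right)} = - 104 \cdot 2 \cdot 8 = \left(-104\right) 16 = -1664$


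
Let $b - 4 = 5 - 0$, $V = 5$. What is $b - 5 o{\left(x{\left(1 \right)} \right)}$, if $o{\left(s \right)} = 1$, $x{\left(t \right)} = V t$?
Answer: $4$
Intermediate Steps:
$x{\left(t \right)} = 5 t$
$b = 9$ ($b = 4 + \left(5 - 0\right) = 4 + \left(5 + 0\right) = 4 + 5 = 9$)
$b - 5 o{\left(x{\left(1 \right)} \right)} = 9 - 5 = 4$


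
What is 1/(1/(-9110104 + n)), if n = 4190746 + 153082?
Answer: -4766276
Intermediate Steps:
n = 4343828
1/(1/(-9110104 + n)) = 1/(1/(-9110104 + 4343828)) = 1/(1/(-4766276)) = 1/(-1/4766276) = -4766276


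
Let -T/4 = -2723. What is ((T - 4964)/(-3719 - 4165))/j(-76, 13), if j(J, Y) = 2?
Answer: -247/657 ≈ -0.37595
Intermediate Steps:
T = 10892 (T = -4*(-2723) = 10892)
((T - 4964)/(-3719 - 4165))/j(-76, 13) = ((10892 - 4964)/(-3719 - 4165))/2 = (5928/(-7884))*(½) = (5928*(-1/7884))*(½) = -494/657*½ = -247/657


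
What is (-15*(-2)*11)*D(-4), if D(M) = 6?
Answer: 1980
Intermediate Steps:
(-15*(-2)*11)*D(-4) = (-15*(-2)*11)*6 = (30*11)*6 = 330*6 = 1980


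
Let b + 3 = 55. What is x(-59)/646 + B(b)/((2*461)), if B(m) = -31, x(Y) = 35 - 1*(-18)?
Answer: 7210/148903 ≈ 0.048421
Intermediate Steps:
b = 52 (b = -3 + 55 = 52)
x(Y) = 53 (x(Y) = 35 + 18 = 53)
x(-59)/646 + B(b)/((2*461)) = 53/646 - 31/(2*461) = 53*(1/646) - 31/922 = 53/646 - 31*1/922 = 53/646 - 31/922 = 7210/148903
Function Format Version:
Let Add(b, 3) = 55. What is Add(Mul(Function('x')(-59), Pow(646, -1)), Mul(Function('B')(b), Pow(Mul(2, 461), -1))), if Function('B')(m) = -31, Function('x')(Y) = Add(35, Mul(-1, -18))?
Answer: Rational(7210, 148903) ≈ 0.048421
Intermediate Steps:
b = 52 (b = Add(-3, 55) = 52)
Function('x')(Y) = 53 (Function('x')(Y) = Add(35, 18) = 53)
Add(Mul(Function('x')(-59), Pow(646, -1)), Mul(Function('B')(b), Pow(Mul(2, 461), -1))) = Add(Mul(53, Pow(646, -1)), Mul(-31, Pow(Mul(2, 461), -1))) = Add(Mul(53, Rational(1, 646)), Mul(-31, Pow(922, -1))) = Add(Rational(53, 646), Mul(-31, Rational(1, 922))) = Add(Rational(53, 646), Rational(-31, 922)) = Rational(7210, 148903)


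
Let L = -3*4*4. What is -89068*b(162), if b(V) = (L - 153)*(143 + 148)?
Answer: 5209676388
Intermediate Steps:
L = -48 (L = -12*4 = -48)
b(V) = -58491 (b(V) = (-48 - 153)*(143 + 148) = -201*291 = -58491)
-89068*b(162) = -89068/(1/(-58491)) = -89068/(-1/58491) = -89068*(-58491) = 5209676388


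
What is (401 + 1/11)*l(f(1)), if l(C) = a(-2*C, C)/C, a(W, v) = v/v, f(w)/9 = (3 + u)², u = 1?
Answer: 1103/396 ≈ 2.7854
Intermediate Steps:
f(w) = 144 (f(w) = 9*(3 + 1)² = 9*4² = 9*16 = 144)
a(W, v) = 1
l(C) = 1/C
(401 + 1/11)*l(f(1)) = (401 + 1/11)/144 = (401 + 1/11)*(1/144) = (4412/11)*(1/144) = 1103/396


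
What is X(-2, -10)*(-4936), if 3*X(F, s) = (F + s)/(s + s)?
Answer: -4936/5 ≈ -987.20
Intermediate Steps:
X(F, s) = (F + s)/(6*s) (X(F, s) = ((F + s)/(s + s))/3 = ((F + s)/((2*s)))/3 = ((F + s)*(1/(2*s)))/3 = ((F + s)/(2*s))/3 = (F + s)/(6*s))
X(-2, -10)*(-4936) = ((1/6)*(-2 - 10)/(-10))*(-4936) = ((1/6)*(-1/10)*(-12))*(-4936) = (1/5)*(-4936) = -4936/5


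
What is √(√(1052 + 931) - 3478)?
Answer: √(-3478 + √1983) ≈ 58.596*I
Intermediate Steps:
√(√(1052 + 931) - 3478) = √(√1983 - 3478) = √(-3478 + √1983)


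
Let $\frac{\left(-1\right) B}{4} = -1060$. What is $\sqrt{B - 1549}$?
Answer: $3 \sqrt{299} \approx 51.875$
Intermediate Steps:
$B = 4240$ ($B = \left(-4\right) \left(-1060\right) = 4240$)
$\sqrt{B - 1549} = \sqrt{4240 - 1549} = \sqrt{2691} = 3 \sqrt{299}$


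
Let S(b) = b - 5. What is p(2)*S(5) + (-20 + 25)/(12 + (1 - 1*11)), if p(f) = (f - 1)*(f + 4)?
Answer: 5/2 ≈ 2.5000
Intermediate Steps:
p(f) = (-1 + f)*(4 + f)
S(b) = -5 + b
p(2)*S(5) + (-20 + 25)/(12 + (1 - 1*11)) = (-4 + 2² + 3*2)*(-5 + 5) + (-20 + 25)/(12 + (1 - 1*11)) = (-4 + 4 + 6)*0 + 5/(12 + (1 - 11)) = 6*0 + 5/(12 - 10) = 0 + 5/2 = 5/2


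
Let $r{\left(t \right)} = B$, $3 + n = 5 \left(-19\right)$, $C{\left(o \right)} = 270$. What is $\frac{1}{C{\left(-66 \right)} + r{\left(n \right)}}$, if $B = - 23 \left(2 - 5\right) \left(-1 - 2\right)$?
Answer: $\frac{1}{63} \approx 0.015873$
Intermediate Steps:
$n = -98$ ($n = -3 + 5 \left(-19\right) = -3 - 95 = -98$)
$B = -207$ ($B = - 23 \left(\left(-3\right) \left(-3\right)\right) = \left(-23\right) 9 = -207$)
$r{\left(t \right)} = -207$
$\frac{1}{C{\left(-66 \right)} + r{\left(n \right)}} = \frac{1}{270 - 207} = \frac{1}{63}$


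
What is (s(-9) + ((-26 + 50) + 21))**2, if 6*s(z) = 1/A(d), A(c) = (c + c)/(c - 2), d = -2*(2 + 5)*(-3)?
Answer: 8065600/3969 ≈ 2032.1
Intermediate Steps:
d = 42 (d = -2*7*(-3) = -14*(-3) = 42)
A(c) = 2*c/(-2 + c) (A(c) = (2*c)/(-2 + c) = 2*c/(-2 + c))
s(z) = 5/63 (s(z) = 1/(6*((2*42/(-2 + 42)))) = 1/(6*((2*42/40))) = 1/(6*((2*42*(1/40)))) = 1/(6*(21/10)) = (1/6)*(10/21) = 5/63)
(s(-9) + ((-26 + 50) + 21))**2 = (5/63 + ((-26 + 50) + 21))**2 = (5/63 + (24 + 21))**2 = (5/63 + 45)**2 = (2840/63)**2 = 8065600/3969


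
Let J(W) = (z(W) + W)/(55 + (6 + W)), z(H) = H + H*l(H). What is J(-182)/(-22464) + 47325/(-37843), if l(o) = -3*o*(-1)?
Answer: -150107458/123633081 ≈ -1.2141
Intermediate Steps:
l(o) = 3*o
z(H) = H + 3*H² (z(H) = H + H*(3*H) = H + 3*H²)
J(W) = (W + W*(1 + 3*W))/(61 + W) (J(W) = (W*(1 + 3*W) + W)/(55 + (6 + W)) = (W + W*(1 + 3*W))/(61 + W))
J(-182)/(-22464) + 47325/(-37843) = -182*(2 + 3*(-182))/(61 - 182)/(-22464) + 47325/(-37843) = -182*(2 - 546)/(-121)*(-1/22464) + 47325*(-1/37843) = -182*(-1/121)*(-544)*(-1/22464) - 47325/37843 = -99008/121*(-1/22464) - 47325/37843 = 119/3267 - 47325/37843 = -150107458/123633081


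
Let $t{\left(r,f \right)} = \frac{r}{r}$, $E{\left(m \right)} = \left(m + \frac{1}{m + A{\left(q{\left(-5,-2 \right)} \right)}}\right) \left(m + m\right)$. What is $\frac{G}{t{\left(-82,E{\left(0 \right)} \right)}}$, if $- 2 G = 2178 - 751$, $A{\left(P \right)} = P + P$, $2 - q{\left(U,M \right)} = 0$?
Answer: $- \frac{1427}{2} \approx -713.5$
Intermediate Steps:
$q{\left(U,M \right)} = 2$ ($q{\left(U,M \right)} = 2 - 0 = 2 + 0 = 2$)
$A{\left(P \right)} = 2 P$
$G = - \frac{1427}{2}$ ($G = - \frac{2178 - 751}{2} = \left(- \frac{1}{2}\right) 1427 = - \frac{1427}{2} \approx -713.5$)
$E{\left(m \right)} = 2 m \left(m + \frac{1}{4 + m}\right)$ ($E{\left(m \right)} = \left(m + \frac{1}{m + 2 \cdot 2}\right) \left(m + m\right) = \left(m + \frac{1}{m + 4}\right) 2 m = \left(m + \frac{1}{4 + m}\right) 2 m = 2 m \left(m + \frac{1}{4 + m}\right)$)
$t{\left(r,f \right)} = 1$
$\frac{G}{t{\left(-82,E{\left(0 \right)} \right)}} = - \frac{1427}{2 \cdot 1} = \left(- \frac{1427}{2}\right) 1 = - \frac{1427}{2}$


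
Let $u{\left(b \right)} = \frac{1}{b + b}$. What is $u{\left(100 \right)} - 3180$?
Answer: $- \frac{635999}{200} \approx -3180.0$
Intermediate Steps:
$u{\left(b \right)} = \frac{1}{2 b}$
$u{\left(100 \right)} - 3180 = \frac{1}{2 \cdot 100} - 3180 = \frac{1}{2} \cdot \frac{1}{100} - 3180 = \frac{1}{200} - 3180 = - \frac{635999}{200}$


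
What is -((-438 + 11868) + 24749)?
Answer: -36179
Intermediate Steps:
-((-438 + 11868) + 24749) = -(11430 + 24749) = -1*36179 = -36179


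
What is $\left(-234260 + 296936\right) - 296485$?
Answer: $-233809$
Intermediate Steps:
$\left(-234260 + 296936\right) - 296485 = 62676 - 296485 = -233809$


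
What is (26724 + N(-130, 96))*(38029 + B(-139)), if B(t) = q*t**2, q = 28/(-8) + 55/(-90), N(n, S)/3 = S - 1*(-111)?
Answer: -3396394840/3 ≈ -1.1321e+9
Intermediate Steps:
N(n, S) = 333 + 3*S (N(n, S) = 3*(S - 1*(-111)) = 3*(S + 111) = 3*(111 + S) = 333 + 3*S)
q = -37/9 (q = 28*(-1/8) + 55*(-1/90) = -7/2 - 11/18 = -37/9 ≈ -4.1111)
B(t) = -37*t**2/9
(26724 + N(-130, 96))*(38029 + B(-139)) = (26724 + (333 + 3*96))*(38029 - 37/9*(-139)**2) = (26724 + (333 + 288))*(38029 - 37/9*19321) = (26724 + 621)*(38029 - 714877/9) = 27345*(-372616/9) = -3396394840/3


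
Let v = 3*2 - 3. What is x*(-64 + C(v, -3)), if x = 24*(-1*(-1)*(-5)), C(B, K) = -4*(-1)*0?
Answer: 7680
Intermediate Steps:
v = 3 (v = 6 - 3 = 3)
C(B, K) = 0 (C(B, K) = 4*0 = 0)
x = -120 (x = 24*(1*(-5)) = 24*(-5) = -120)
x*(-64 + C(v, -3)) = -120*(-64 + 0) = -120*(-64) = 7680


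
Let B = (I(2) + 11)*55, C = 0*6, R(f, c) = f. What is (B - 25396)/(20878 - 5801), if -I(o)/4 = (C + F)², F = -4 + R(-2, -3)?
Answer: -32711/15077 ≈ -2.1696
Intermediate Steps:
C = 0
F = -6 (F = -4 - 2 = -6)
I(o) = -144 (I(o) = -4*(0 - 6)² = -4*(-6)² = -4*36 = -144)
B = -7315 (B = (-144 + 11)*55 = -133*55 = -7315)
(B - 25396)/(20878 - 5801) = (-7315 - 25396)/(20878 - 5801) = -32711/15077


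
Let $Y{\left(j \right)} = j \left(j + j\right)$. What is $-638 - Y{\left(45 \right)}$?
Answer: $-4688$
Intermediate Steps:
$Y{\left(j \right)} = 2 j^{2}$ ($Y{\left(j \right)} = j 2 j = 2 j^{2}$)
$-638 - Y{\left(45 \right)} = -638 - 2 \cdot 45^{2} = -638 - 2 \cdot 2025 = -638 - 4050 = -4688$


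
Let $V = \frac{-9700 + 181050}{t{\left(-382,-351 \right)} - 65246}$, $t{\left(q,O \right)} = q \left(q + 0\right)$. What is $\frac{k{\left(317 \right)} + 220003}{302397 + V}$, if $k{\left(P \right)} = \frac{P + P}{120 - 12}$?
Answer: $\frac{479246642381}{658717825932} \approx 0.72754$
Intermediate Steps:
$k{\left(P \right)} = \frac{P}{54}$ ($k{\left(P \right)} = \frac{2 P}{108} = 2 P \frac{1}{108} = \frac{P}{54}$)
$t{\left(q,O \right)} = q^{2}$ ($t{\left(q,O \right)} = q q = q^{2}$)
$V = \frac{85675}{40339}$ ($V = \frac{-9700 + 181050}{\left(-382\right)^{2} - 65246} = \frac{171350}{145924 - 65246} = \frac{171350}{80678} = 171350 \cdot \frac{1}{80678} = \frac{85675}{40339} \approx 2.1239$)
$\frac{k{\left(317 \right)} + 220003}{302397 + V} = \frac{\frac{1}{54} \cdot 317 + 220003}{302397 + \frac{85675}{40339}} = \frac{\frac{317}{54} + 220003}{\frac{12198478258}{40339}} = \frac{11880479}{54} \cdot \frac{40339}{12198478258} = \frac{479246642381}{658717825932}$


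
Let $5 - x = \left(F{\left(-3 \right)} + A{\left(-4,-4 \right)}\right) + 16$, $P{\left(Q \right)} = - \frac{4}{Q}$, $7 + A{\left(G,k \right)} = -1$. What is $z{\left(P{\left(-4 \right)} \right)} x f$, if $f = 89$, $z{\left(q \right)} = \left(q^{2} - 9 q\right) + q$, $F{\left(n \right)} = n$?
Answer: $0$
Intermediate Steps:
$A{\left(G,k \right)} = -8$ ($A{\left(G,k \right)} = -7 - 1 = -8$)
$z{\left(q \right)} = q^{2} - 8 q$
$x = 0$ ($x = 5 - \left(\left(-3 - 8\right) + 16\right) = 5 - \left(-11 + 16\right) = 5 - 5 = 0$)
$z{\left(P{\left(-4 \right)} \right)} x f = - \frac{4}{-4} \left(-8 - \frac{4}{-4}\right) 0 \cdot 89 = \left(-4\right) \left(- \frac{1}{4}\right) \left(-8 - -1\right) 0 \cdot 89 = 1 \left(-8 + 1\right) 0 \cdot 89 = 1 \left(-7\right) 0 \cdot 89 = \left(-7\right) 0 \cdot 89 = 0 \cdot 89 = 0$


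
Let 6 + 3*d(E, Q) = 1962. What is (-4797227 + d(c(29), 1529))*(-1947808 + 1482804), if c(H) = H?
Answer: 2230426561300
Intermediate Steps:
d(E, Q) = 652 (d(E, Q) = -2 + (1/3)*1962 = -2 + 654 = 652)
(-4797227 + d(c(29), 1529))*(-1947808 + 1482804) = (-4797227 + 652)*(-1947808 + 1482804) = -4796575*(-465004) = 2230426561300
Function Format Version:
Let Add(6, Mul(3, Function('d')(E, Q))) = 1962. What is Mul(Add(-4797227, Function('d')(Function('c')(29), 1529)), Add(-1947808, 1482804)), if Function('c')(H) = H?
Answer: 2230426561300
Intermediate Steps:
Function('d')(E, Q) = 652 (Function('d')(E, Q) = Add(-2, Mul(Rational(1, 3), 1962)) = Add(-2, 654) = 652)
Mul(Add(-4797227, Function('d')(Function('c')(29), 1529)), Add(-1947808, 1482804)) = Mul(Add(-4797227, 652), Add(-1947808, 1482804)) = Mul(-4796575, -465004) = 2230426561300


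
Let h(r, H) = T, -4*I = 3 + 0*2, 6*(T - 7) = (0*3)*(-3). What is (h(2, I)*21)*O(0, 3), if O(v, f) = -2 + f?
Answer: 147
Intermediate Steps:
T = 7 (T = 7 + ((0*3)*(-3))/6 = 7 + (0*(-3))/6 = 7 + (⅙)*0 = 7 + 0 = 7)
I = -¾ (I = -(3 + 0*2)/4 = -(3 + 0)/4 = -¼*3 = -¾ ≈ -0.75000)
h(r, H) = 7
(h(2, I)*21)*O(0, 3) = (7*21)*(-2 + 3) = 147*1 = 147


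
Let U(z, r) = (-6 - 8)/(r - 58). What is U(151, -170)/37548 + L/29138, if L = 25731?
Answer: 7867216357/8908885224 ≈ 0.88308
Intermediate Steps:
U(z, r) = -14/(-58 + r)
U(151, -170)/37548 + L/29138 = -14/(-58 - 170)/37548 + 25731/29138 = -14/(-228)*(1/37548) + 25731*(1/29138) = -14*(-1/228)*(1/37548) + 25731/29138 = (7/114)*(1/37548) + 25731/29138 = 1/611496 + 25731/29138 = 7867216357/8908885224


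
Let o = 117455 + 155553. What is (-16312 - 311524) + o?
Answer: -54828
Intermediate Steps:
o = 273008
(-16312 - 311524) + o = (-16312 - 311524) + 273008 = -327836 + 273008 = -54828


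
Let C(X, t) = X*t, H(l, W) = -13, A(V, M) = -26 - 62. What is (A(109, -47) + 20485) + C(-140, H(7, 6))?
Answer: 22217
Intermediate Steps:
A(V, M) = -88
(A(109, -47) + 20485) + C(-140, H(7, 6)) = (-88 + 20485) - 140*(-13) = 20397 + 1820 = 22217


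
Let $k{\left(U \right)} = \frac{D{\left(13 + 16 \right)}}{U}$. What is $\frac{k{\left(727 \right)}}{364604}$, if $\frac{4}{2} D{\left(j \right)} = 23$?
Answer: $\frac{23}{530134216} \approx 4.3385 \cdot 10^{-8}$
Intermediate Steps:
$D{\left(j \right)} = \frac{23}{2}$ ($D{\left(j \right)} = \frac{1}{2} \cdot 23 = \frac{23}{2}$)
$k{\left(U \right)} = \frac{23}{2 U}$
$\frac{k{\left(727 \right)}}{364604} = \frac{\frac{23}{2} \cdot \frac{1}{727}}{364604} = \frac{23}{2} \cdot \frac{1}{727} \cdot \frac{1}{364604} = \frac{23}{1454} \cdot \frac{1}{364604} = \frac{23}{530134216}$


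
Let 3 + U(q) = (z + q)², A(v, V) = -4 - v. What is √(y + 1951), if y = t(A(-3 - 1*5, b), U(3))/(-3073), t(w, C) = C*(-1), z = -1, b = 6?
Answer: 4*√1151496122/3073 ≈ 44.170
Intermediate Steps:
U(q) = -3 + (-1 + q)²
t(w, C) = -C
y = 1/3073 (y = -(-3 + (-1 + 3)²)/(-3073) = -(-3 + 2²)*(-1/3073) = -(-3 + 4)*(-1/3073) = -1*1*(-1/3073) = -1*(-1/3073) = 1/3073 ≈ 0.00032541)
√(y + 1951) = √(1/3073 + 1951) = √(5995424/3073) = 4*√1151496122/3073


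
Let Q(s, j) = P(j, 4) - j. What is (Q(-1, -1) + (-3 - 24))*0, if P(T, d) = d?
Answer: 0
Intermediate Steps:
Q(s, j) = 4 - j
(Q(-1, -1) + (-3 - 24))*0 = ((4 - 1*(-1)) + (-3 - 24))*0 = ((4 + 1) - 27)*0 = (5 - 27)*0 = -22*0 = 0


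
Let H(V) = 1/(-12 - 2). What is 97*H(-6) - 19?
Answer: -363/14 ≈ -25.929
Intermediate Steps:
H(V) = -1/14 (H(V) = 1/(-14) = -1/14)
97*H(-6) - 19 = 97*(-1/14) - 19 = -97/14 - 19 = -363/14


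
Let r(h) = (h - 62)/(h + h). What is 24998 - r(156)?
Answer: 3899641/156 ≈ 24998.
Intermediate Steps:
r(h) = (-62 + h)/(2*h) (r(h) = (-62 + h)/((2*h)) = (-62 + h)*(1/(2*h)) = (-62 + h)/(2*h))
24998 - r(156) = 24998 - (-62 + 156)/(2*156) = 24998 - 94/(2*156) = 24998 - 1*47/156 = 24998 - 47/156 = 3899641/156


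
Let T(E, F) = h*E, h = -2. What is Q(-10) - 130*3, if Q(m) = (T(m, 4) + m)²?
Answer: -290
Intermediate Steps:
T(E, F) = -2*E
Q(m) = m² (Q(m) = (-2*m + m)² = (-m)² = m²)
Q(-10) - 130*3 = (-10)² - 130*3 = 100 - 390 = -290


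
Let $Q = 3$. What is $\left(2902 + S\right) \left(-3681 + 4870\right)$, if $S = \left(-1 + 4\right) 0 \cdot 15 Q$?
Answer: $3450478$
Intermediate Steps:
$S = 0$ ($S = \left(-1 + 4\right) 0 \cdot 15 \cdot 3 = 3 \cdot 0 \cdot 15 \cdot 3 = 0 \cdot 15 \cdot 3 = 0 \cdot 3 = 0$)
$\left(2902 + S\right) \left(-3681 + 4870\right) = \left(2902 + 0\right) \left(-3681 + 4870\right) = 2902 \cdot 1189 = 3450478$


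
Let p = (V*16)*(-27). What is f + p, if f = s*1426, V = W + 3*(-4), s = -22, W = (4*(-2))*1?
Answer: -22732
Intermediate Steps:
W = -8 (W = -8*1 = -8)
V = -20 (V = -8 + 3*(-4) = -8 - 12 = -20)
f = -31372 (f = -22*1426 = -31372)
p = 8640 (p = -20*16*(-27) = -320*(-27) = 8640)
f + p = -31372 + 8640 = -22732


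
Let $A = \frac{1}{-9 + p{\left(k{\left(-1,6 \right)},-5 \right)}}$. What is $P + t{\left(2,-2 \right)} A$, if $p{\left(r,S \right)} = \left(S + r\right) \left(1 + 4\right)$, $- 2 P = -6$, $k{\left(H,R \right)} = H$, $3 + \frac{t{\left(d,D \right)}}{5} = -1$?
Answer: $\frac{137}{39} \approx 3.5128$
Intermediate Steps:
$t{\left(d,D \right)} = -20$ ($t{\left(d,D \right)} = -15 + 5 \left(-1\right) = -15 - 5 = -20$)
$P = 3$ ($P = \left(- \frac{1}{2}\right) \left(-6\right) = 3$)
$p{\left(r,S \right)} = 5 S + 5 r$ ($p{\left(r,S \right)} = \left(S + r\right) 5 = 5 S + 5 r$)
$A = - \frac{1}{39}$ ($A = \frac{1}{-9 + \left(5 \left(-5\right) + 5 \left(-1\right)\right)} = \frac{1}{-9 - 30} = \frac{1}{-39} = - \frac{1}{39} \approx -0.025641$)
$P + t{\left(2,-2 \right)} A = 3 - - \frac{20}{39} = 3 + \frac{20}{39} = \frac{137}{39}$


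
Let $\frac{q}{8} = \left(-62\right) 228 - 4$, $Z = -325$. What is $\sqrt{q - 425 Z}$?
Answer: $\sqrt{25005} \approx 158.13$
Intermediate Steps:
$q = -113120$ ($q = 8 \left(\left(-62\right) 228 - 4\right) = 8 \left(-14136 - 4\right) = 8 \left(-14140\right) = -113120$)
$\sqrt{q - 425 Z} = \sqrt{-113120 - -138125} = \sqrt{-113120 + 138125} = \sqrt{25005}$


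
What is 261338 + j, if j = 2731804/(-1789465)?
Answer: 467652472366/1789465 ≈ 2.6134e+5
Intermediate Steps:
j = -2731804/1789465 (j = 2731804*(-1/1789465) = -2731804/1789465 ≈ -1.5266)
261338 + j = 261338 - 2731804/1789465 = 467652472366/1789465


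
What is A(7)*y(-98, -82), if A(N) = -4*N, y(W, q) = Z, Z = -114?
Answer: 3192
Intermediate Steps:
y(W, q) = -114
A(7)*y(-98, -82) = -4*7*(-114) = -28*(-114) = 3192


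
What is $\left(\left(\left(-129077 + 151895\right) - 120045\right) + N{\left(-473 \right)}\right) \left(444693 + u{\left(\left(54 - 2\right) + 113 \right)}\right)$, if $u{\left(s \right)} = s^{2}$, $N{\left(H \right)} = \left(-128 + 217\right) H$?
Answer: $-65749503432$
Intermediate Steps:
$N{\left(H \right)} = 89 H$
$\left(\left(\left(-129077 + 151895\right) - 120045\right) + N{\left(-473 \right)}\right) \left(444693 + u{\left(\left(54 - 2\right) + 113 \right)}\right) = \left(\left(\left(-129077 + 151895\right) - 120045\right) + 89 \left(-473\right)\right) \left(444693 + \left(\left(54 - 2\right) + 113\right)^{2}\right) = \left(\left(22818 - 120045\right) - 42097\right) \left(444693 + \left(52 + 113\right)^{2}\right) = \left(-97227 - 42097\right) \left(444693 + 165^{2}\right) = - 139324 \left(444693 + 27225\right) = \left(-139324\right) 471918 = -65749503432$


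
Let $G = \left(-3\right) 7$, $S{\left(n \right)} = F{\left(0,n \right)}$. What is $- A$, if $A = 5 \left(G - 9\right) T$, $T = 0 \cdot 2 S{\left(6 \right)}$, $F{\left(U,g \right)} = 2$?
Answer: $0$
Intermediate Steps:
$S{\left(n \right)} = 2$
$T = 0$ ($T = 0 \cdot 2 \cdot 2 = 0 \cdot 2 = 0$)
$G = -21$
$A = 0$ ($A = 5 \left(-21 - 9\right) 0 = 5 \left(-30\right) 0 = \left(-150\right) 0 = 0$)
$- A = \left(-1\right) 0 = 0$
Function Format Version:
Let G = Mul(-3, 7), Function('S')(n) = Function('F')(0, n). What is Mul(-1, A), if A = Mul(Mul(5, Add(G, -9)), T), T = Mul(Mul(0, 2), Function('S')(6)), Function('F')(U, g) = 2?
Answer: 0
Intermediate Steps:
Function('S')(n) = 2
T = 0 (T = Mul(Mul(0, 2), 2) = Mul(0, 2) = 0)
G = -21
A = 0 (A = Mul(Mul(5, Add(-21, -9)), 0) = Mul(Mul(5, -30), 0) = Mul(-150, 0) = 0)
Mul(-1, A) = Mul(-1, 0) = 0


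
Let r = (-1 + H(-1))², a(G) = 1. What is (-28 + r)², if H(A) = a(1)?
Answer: 784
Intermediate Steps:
H(A) = 1
r = 0 (r = (-1 + 1)² = 0² = 0)
(-28 + r)² = (-28 + 0)² = (-28)² = 784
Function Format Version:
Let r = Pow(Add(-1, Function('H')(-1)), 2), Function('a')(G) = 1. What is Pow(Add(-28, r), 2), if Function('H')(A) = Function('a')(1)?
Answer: 784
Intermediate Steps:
Function('H')(A) = 1
r = 0 (r = Pow(Add(-1, 1), 2) = Pow(0, 2) = 0)
Pow(Add(-28, r), 2) = Pow(Add(-28, 0), 2) = Pow(-28, 2) = 784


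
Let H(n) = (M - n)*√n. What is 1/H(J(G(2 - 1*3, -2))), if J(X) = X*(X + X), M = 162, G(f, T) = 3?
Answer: √2/864 ≈ 0.0016368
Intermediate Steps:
J(X) = 2*X² (J(X) = X*(2*X) = 2*X²)
H(n) = √n*(162 - n) (H(n) = (162 - n)*√n = √n*(162 - n))
1/H(J(G(2 - 1*3, -2))) = 1/(√(2*3²)*(162 - 2*3²)) = 1/(√(2*9)*(162 - 2*9)) = 1/(√18*(162 - 1*18)) = 1/((3*√2)*(162 - 18)) = 1/((3*√2)*144) = 1/(432*√2) = √2/864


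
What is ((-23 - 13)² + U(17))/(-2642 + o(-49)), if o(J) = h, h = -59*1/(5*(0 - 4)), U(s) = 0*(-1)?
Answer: -25920/52781 ≈ -0.49109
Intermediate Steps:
U(s) = 0
h = 59/20 (h = -59/(5*(-4)) = -59/(-20) = -59*(-1/20) = 59/20 ≈ 2.9500)
o(J) = 59/20
((-23 - 13)² + U(17))/(-2642 + o(-49)) = ((-23 - 13)² + 0)/(-2642 + 59/20) = ((-36)² + 0)/(-52781/20) = (1296 + 0)*(-20/52781) = 1296*(-20/52781) = -25920/52781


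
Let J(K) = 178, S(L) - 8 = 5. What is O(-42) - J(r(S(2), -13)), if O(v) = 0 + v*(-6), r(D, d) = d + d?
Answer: 74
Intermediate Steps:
S(L) = 13 (S(L) = 8 + 5 = 13)
r(D, d) = 2*d
O(v) = -6*v (O(v) = 0 - 6*v = -6*v)
O(-42) - J(r(S(2), -13)) = -6*(-42) - 1*178 = 252 - 178 = 74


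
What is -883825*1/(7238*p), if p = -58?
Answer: 883825/419804 ≈ 2.1053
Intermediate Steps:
-883825*1/(7238*p) = -883825/(-94*(-58)*(-77)) = -883825/(5452*(-77)) = -883825/(-419804) = -883825*(-1/419804) = 883825/419804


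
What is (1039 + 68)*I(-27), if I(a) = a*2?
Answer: -59778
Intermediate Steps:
I(a) = 2*a
(1039 + 68)*I(-27) = (1039 + 68)*(2*(-27)) = 1107*(-54) = -59778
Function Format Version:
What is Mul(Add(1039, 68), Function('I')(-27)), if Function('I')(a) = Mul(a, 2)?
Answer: -59778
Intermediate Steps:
Function('I')(a) = Mul(2, a)
Mul(Add(1039, 68), Function('I')(-27)) = Mul(Add(1039, 68), Mul(2, -27)) = Mul(1107, -54) = -59778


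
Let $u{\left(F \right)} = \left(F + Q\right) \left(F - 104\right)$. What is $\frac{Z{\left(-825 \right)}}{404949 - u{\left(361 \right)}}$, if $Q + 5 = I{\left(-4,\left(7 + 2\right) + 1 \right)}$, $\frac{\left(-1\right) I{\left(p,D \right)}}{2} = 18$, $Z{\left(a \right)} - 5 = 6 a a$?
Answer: $\frac{4083755}{322709} \approx 12.655$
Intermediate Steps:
$Z{\left(a \right)} = 5 + 6 a^{2}$ ($Z{\left(a \right)} = 5 + 6 a a = 5 + 6 a^{2}$)
$I{\left(p,D \right)} = -36$ ($I{\left(p,D \right)} = \left(-2\right) 18 = -36$)
$Q = -41$ ($Q = -5 - 36 = -41$)
$u{\left(F \right)} = \left(-104 + F\right) \left(-41 + F\right)$ ($u{\left(F \right)} = \left(F - 41\right) \left(F - 104\right) = \left(-41 + F\right) \left(-104 + F\right) = \left(-104 + F\right) \left(-41 + F\right)$)
$\frac{Z{\left(-825 \right)}}{404949 - u{\left(361 \right)}} = \frac{5 + 6 \left(-825\right)^{2}}{404949 - \left(4264 + 361^{2} - 52345\right)} = \frac{5 + 6 \cdot 680625}{404949 - \left(4264 + 130321 - 52345\right)} = \frac{5 + 4083750}{404949 - 82240} = \frac{4083755}{404949 - 82240} = \frac{4083755}{322709}$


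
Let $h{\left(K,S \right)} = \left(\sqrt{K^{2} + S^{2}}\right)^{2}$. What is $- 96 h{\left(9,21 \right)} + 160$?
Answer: $-49952$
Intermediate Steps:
$h{\left(K,S \right)} = K^{2} + S^{2}$
$- 96 h{\left(9,21 \right)} + 160 = - 96 \left(9^{2} + 21^{2}\right) + 160 = - 96 \left(81 + 441\right) + 160 = \left(-96\right) 522 + 160 = -50112 + 160 = -49952$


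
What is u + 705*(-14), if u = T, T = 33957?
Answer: 24087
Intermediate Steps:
u = 33957
u + 705*(-14) = 33957 + 705*(-14) = 33957 - 9870 = 24087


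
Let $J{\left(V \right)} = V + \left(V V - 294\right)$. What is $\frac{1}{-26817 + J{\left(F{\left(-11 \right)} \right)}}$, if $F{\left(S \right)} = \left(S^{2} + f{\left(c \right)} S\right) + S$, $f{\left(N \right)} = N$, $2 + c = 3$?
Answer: $- \frac{1}{17211} \approx -5.8102 \cdot 10^{-5}$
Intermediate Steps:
$c = 1$ ($c = -2 + 3 = 1$)
$F{\left(S \right)} = S^{2} + 2 S$ ($F{\left(S \right)} = \left(S^{2} + 1 S\right) + S = \left(S^{2} + S\right) + S = \left(S + S^{2}\right) + S = S^{2} + 2 S$)
$J{\left(V \right)} = -294 + V + V^{2}$ ($J{\left(V \right)} = V + \left(V^{2} - 294\right) = V + \left(-294 + V^{2}\right) = -294 + V + V^{2}$)
$\frac{1}{-26817 + J{\left(F{\left(-11 \right)} \right)}} = \frac{1}{-26817 - \left(294 - 121 \left(2 - 11\right)^{2} + 11 \left(2 - 11\right)\right)} = \frac{1}{-26817 - \left(195 - 9801\right)} = \frac{1}{-26817 + \left(-294 + 99 + 99^{2}\right)} = \frac{1}{-26817 + \left(-294 + 99 + 9801\right)} = \frac{1}{-26817 + 9606} = \frac{1}{-17211} = - \frac{1}{17211}$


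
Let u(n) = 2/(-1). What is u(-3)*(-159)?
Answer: 318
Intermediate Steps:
u(n) = -2 (u(n) = 2*(-1) = -2)
u(-3)*(-159) = -2*(-159) = 318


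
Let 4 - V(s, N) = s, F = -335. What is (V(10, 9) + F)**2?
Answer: 116281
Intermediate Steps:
V(s, N) = 4 - s
(V(10, 9) + F)**2 = ((4 - 1*10) - 335)**2 = ((4 - 10) - 335)**2 = (-6 - 335)**2 = (-341)**2 = 116281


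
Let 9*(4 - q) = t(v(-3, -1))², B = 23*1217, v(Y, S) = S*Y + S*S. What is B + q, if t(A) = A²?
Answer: 251699/9 ≈ 27967.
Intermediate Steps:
v(Y, S) = S² + S*Y (v(Y, S) = S*Y + S² = S² + S*Y)
B = 27991
q = -220/9 (q = 4 - (-1 - 3)⁴/9 = 4 - ((-1*(-4))²)²/9 = 4 - (4²)²/9 = 4 - ⅑*16² = 4 - ⅑*256 = 4 - 256/9 = -220/9 ≈ -24.444)
B + q = 27991 - 220/9 = 251699/9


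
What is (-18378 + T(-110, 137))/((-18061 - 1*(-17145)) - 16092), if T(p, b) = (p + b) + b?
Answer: 9107/8504 ≈ 1.0709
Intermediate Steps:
T(p, b) = p + 2*b (T(p, b) = (b + p) + b = p + 2*b)
(-18378 + T(-110, 137))/((-18061 - 1*(-17145)) - 16092) = (-18378 + (-110 + 2*137))/((-18061 - 1*(-17145)) - 16092) = (-18378 + (-110 + 274))/((-18061 + 17145) - 16092) = (-18378 + 164)/(-916 - 16092) = -18214/(-17008) = -18214*(-1/17008) = 9107/8504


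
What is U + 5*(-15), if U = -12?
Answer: -87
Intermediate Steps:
U + 5*(-15) = -12 + 5*(-15) = -12 - 75 = -87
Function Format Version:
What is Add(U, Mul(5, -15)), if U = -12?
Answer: -87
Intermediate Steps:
Add(U, Mul(5, -15)) = Add(-12, Mul(5, -15)) = Add(-12, -75) = -87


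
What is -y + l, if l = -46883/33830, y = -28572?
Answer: 966543877/33830 ≈ 28571.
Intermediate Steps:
l = -46883/33830 (l = -46883*1/33830 = -46883/33830 ≈ -1.3858)
-y + l = -1*(-28572) - 46883/33830 = 28572 - 46883/33830 = 966543877/33830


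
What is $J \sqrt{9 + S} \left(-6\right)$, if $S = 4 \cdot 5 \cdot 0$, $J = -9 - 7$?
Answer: $288$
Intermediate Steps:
$J = -16$ ($J = -9 - 7 = -16$)
$S = 0$ ($S = 20 \cdot 0 = 0$)
$J \sqrt{9 + S} \left(-6\right) = - 16 \sqrt{9 + 0} \left(-6\right) = - 16 \sqrt{9} \left(-6\right) = \left(-16\right) 3 \left(-6\right) = \left(-48\right) \left(-6\right) = 288$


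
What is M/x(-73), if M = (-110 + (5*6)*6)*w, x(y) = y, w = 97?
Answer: -6790/73 ≈ -93.014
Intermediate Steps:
M = 6790 (M = (-110 + (5*6)*6)*97 = (-110 + 30*6)*97 = (-110 + 180)*97 = 70*97 = 6790)
M/x(-73) = 6790/(-73) = 6790*(-1/73) = -6790/73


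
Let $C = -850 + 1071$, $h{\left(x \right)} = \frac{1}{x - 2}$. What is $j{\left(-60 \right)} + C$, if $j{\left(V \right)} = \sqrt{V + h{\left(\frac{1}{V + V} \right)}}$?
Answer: $221 + \frac{54 i \sqrt{1205}}{241} \approx 221.0 + 7.778 i$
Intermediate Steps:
$h{\left(x \right)} = \frac{1}{-2 + x}$
$j{\left(V \right)} = \sqrt{V + \frac{1}{-2 + \frac{1}{2 V}}}$ ($j{\left(V \right)} = \sqrt{V + \frac{1}{-2 + \frac{1}{V + V}}} = \sqrt{V + \frac{1}{-2 + \frac{1}{2 V}}}$)
$C = 221$
$j{\left(-60 \right)} + C = \sqrt{- \frac{60 \left(-3 + 4 \left(-60\right)\right)}{-1 + 4 \left(-60\right)}} + 221 = \sqrt{- \frac{60 \left(-3 - 240\right)}{-1 - 240}} + 221 = \sqrt{\left(-60\right) \frac{1}{-241} \left(-243\right)} + 221 = \sqrt{\left(-60\right) \left(- \frac{1}{241}\right) \left(-243\right)} + 221 = \sqrt{- \frac{14580}{241}} + 221 = \frac{54 i \sqrt{1205}}{241} + 221 = 221 + \frac{54 i \sqrt{1205}}{241}$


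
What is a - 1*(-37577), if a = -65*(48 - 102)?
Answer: 41087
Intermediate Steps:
a = 3510 (a = -65*(-54) = 3510)
a - 1*(-37577) = 3510 - 1*(-37577) = 3510 + 37577 = 41087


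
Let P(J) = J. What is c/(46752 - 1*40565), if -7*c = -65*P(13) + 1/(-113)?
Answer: 95486/4893917 ≈ 0.019511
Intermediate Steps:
c = 95486/791 (c = -(-65*13 + 1/(-113))/7 = -(-845 - 1/113)/7 = -1/7*(-95486/113) = 95486/791 ≈ 120.72)
c/(46752 - 1*40565) = 95486/(791*(46752 - 1*40565)) = 95486/(791*(46752 - 40565)) = (95486/791)/6187 = (95486/791)*(1/6187) = 95486/4893917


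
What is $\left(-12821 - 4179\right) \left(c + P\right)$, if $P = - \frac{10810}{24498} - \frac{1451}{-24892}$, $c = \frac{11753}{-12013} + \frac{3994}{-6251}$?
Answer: $\frac{27806059441115533250}{817717649474943} \approx 34005.0$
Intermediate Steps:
$c = - \frac{121447925}{75093263}$ ($c = 11753 \left(- \frac{1}{12013}\right) + 3994 \left(- \frac{1}{6251}\right) = - \frac{11753}{12013} - \frac{3994}{6251} = - \frac{121447925}{75093263} \approx -1.6173$)
$P = - \frac{116767961}{304902108}$ ($P = \left(-10810\right) \frac{1}{24498} - - \frac{1451}{24892} = - \frac{5405}{12249} + \frac{1451}{24892} = - \frac{116767961}{304902108} \approx -0.38297$)
$\left(-12821 - 4179\right) \left(c + P\right) = \left(-12821 - 4179\right) \left(- \frac{121447925}{75093263} - \frac{116767961}{304902108}\right) = \left(-17000\right) \left(- \frac{6542602221438949}{3270870597899772}\right) = \frac{27806059441115533250}{817717649474943}$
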